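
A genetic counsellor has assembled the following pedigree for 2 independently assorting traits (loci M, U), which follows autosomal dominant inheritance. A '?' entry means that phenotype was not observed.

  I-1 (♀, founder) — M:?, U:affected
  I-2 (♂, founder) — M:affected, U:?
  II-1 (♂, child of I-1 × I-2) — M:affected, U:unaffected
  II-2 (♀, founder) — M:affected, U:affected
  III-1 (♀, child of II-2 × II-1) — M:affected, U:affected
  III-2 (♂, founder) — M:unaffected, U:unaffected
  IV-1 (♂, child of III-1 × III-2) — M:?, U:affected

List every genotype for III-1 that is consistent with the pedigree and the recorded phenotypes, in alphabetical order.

III-1 ∈ {MM Uu, Mm Uu}

M/I-1 ? ·: mm|Mm|MM
M/I-2 aff ·: Mm|MM
M/II-1 aff I-1×I-2: Mm|MM
M/II-2 aff ·: Mm|MM
M/III-1 aff II-2×II-1: Mm|MM
M/III-2 un ·: mm
M/IV-1 ? III-1×III-2: mm|Mm
⇒ M over [I-1,I-2,II-1,II-2,III-1,III-2,IV-1]: 46 consistent
U/I-1 aff ·: Uu
U/I-2 ? ·: uu|Uu
U/II-1 un I-1×I-2: uu
U/II-2 aff ·: Uu|UU
U/III-1 aff II-2×II-1: Uu
U/III-2 un ·: uu
U/IV-1 aff III-1×III-2: Uu
⇒ U over [I-1,I-2,II-1,II-2,III-1,III-2,IV-1]: 4 consistent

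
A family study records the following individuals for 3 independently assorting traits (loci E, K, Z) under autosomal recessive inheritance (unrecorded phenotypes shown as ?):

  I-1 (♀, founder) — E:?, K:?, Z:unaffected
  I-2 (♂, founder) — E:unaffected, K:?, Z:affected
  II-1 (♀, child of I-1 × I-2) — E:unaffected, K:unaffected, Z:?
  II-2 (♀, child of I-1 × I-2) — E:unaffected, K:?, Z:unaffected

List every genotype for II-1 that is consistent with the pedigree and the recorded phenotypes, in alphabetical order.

E/I-1 ? ·: EE|Ee|ee
E/I-2 un ·: EE|Ee
E/II-1 un I-1×I-2: EE|Ee
E/II-2 un I-1×I-2: EE|Ee
⇒ E over [I-1,I-2,II-1,II-2]: 15 consistent
K/I-1 ? ·: KK|Kk|kk
K/I-2 ? ·: KK|Kk|kk
K/II-1 un I-1×I-2: KK|Kk
K/II-2 ? I-1×I-2: KK|Kk|kk
⇒ K over [I-1,I-2,II-1,II-2]: 21 consistent
Z/I-1 un ·: ZZ|Zz
Z/I-2 aff ·: zz
Z/II-1 ? I-1×I-2: Zz|zz
Z/II-2 un I-1×I-2: Zz
⇒ Z over [I-1,I-2,II-1,II-2]: 3 consistent

II-1 ∈ {EE KK Zz, EE KK zz, EE Kk Zz, EE Kk zz, Ee KK Zz, Ee KK zz, Ee Kk Zz, Ee Kk zz}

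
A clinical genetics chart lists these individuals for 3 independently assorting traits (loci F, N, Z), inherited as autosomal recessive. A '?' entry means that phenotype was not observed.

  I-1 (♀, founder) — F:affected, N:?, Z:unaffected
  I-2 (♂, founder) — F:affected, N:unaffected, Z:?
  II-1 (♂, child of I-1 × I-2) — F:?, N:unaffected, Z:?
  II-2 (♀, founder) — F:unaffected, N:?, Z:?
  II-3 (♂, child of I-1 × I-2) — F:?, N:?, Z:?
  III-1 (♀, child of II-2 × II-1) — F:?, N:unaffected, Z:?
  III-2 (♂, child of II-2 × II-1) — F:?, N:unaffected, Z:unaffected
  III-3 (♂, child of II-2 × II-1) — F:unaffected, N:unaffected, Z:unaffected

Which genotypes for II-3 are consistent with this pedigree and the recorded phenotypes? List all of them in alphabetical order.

F/I-1 aff ·: ff
F/I-2 aff ·: ff
F/II-1 ? I-1×I-2: ff
F/II-2 un ·: FF|Ff
F/II-3 ? I-1×I-2: ff
F/III-1 ? II-2×II-1: Ff|ff
F/III-2 ? II-2×II-1: Ff|ff
F/III-3 un II-2×II-1: Ff
⇒ F over [I-1,I-2,II-1,II-2,II-3,III-1,III-2,III-3]: 5 consistent
N/I-1 ? ·: NN|Nn|nn
N/I-2 un ·: NN|Nn
N/II-1 un I-1×I-2: NN|Nn
N/II-2 ? ·: NN|Nn|nn
N/II-3 ? I-1×I-2: NN|Nn|nn
N/III-1 un II-2×II-1: NN|Nn
N/III-2 un II-2×II-1: NN|Nn
N/III-3 un II-2×II-1: NN|Nn
⇒ N over [I-1,I-2,II-1,II-2,II-3,III-1,III-2,III-3]: 250 consistent
Z/I-1 un ·: ZZ|Zz
Z/I-2 ? ·: ZZ|Zz|zz
Z/II-1 ? I-1×I-2: ZZ|Zz|zz
Z/II-2 ? ·: ZZ|Zz|zz
Z/II-3 ? I-1×I-2: ZZ|Zz|zz
Z/III-1 ? II-2×II-1: ZZ|Zz|zz
Z/III-2 un II-2×II-1: ZZ|Zz
Z/III-3 un II-2×II-1: ZZ|Zz
⇒ Z over [I-1,I-2,II-1,II-2,II-3,III-1,III-2,III-3]: 315 consistent

II-3 ∈ {ff NN ZZ, ff NN Zz, ff NN zz, ff Nn ZZ, ff Nn Zz, ff Nn zz, ff nn ZZ, ff nn Zz, ff nn zz}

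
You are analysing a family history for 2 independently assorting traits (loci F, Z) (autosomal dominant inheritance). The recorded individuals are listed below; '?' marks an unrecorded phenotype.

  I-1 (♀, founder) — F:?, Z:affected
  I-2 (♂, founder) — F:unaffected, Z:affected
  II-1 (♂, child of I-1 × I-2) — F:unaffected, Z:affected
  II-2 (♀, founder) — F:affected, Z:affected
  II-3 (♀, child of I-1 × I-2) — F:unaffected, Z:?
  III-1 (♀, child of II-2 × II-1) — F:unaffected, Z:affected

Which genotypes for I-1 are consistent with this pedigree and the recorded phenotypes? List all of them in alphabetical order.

I-1 ∈ {Ff ZZ, Ff Zz, ff ZZ, ff Zz}

F/I-1 ? ·: ff|Ff
F/I-2 un ·: ff
F/II-1 un I-1×I-2: ff
F/II-2 aff ·: Ff
F/II-3 un I-1×I-2: ff
F/III-1 un II-2×II-1: ff
⇒ F over [I-1,I-2,II-1,II-2,II-3,III-1]: 2 consistent
Z/I-1 aff ·: Zz|ZZ
Z/I-2 aff ·: Zz|ZZ
Z/II-1 aff I-1×I-2: Zz|ZZ
Z/II-2 aff ·: Zz|ZZ
Z/II-3 ? I-1×I-2: zz|Zz|ZZ
Z/III-1 aff II-2×II-1: Zz|ZZ
⇒ Z over [I-1,I-2,II-1,II-2,II-3,III-1]: 52 consistent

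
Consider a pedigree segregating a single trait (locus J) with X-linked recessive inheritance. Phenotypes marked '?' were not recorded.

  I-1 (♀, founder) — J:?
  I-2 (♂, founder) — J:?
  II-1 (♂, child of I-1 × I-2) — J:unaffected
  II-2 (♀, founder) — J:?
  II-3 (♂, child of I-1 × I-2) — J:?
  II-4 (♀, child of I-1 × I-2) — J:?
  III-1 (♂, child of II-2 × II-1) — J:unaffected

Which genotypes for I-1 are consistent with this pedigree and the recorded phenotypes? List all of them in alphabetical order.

J/I-1 ? ·: X^JX^J|X^JX^j
J/I-2 ? ·: X^JY|X^jY
J/II-1 un I-1×I-2: X^JY
J/II-2 ? ·: X^JX^J|X^JX^j
J/II-3 ? I-1×I-2: X^JY|X^jY
J/II-4 ? I-1×I-2: X^JX^J|X^JX^j|X^jX^j
J/III-1 un II-2×II-1: X^JY
⇒ J over [I-1,I-2,II-1,II-2,II-3,II-4,III-1]: 20 consistent

I-1 ∈ {X^JX^J, X^JX^j}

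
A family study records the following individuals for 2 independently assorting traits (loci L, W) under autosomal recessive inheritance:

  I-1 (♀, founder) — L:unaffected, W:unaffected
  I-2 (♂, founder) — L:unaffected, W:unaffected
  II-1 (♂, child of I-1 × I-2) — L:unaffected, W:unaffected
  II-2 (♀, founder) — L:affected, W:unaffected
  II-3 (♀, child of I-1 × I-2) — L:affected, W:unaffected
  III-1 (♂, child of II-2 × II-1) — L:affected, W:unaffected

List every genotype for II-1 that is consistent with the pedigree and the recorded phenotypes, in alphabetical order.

L/I-1 un ·: Ll
L/I-2 un ·: Ll
L/II-1 un I-1×I-2: Ll
L/II-2 aff ·: ll
L/II-3 aff I-1×I-2: ll
L/III-1 aff II-2×II-1: ll
⇒ L over [I-1,I-2,II-1,II-2,II-3,III-1]: 1 consistent
W/I-1 un ·: WW|Ww
W/I-2 un ·: WW|Ww
W/II-1 un I-1×I-2: WW|Ww
W/II-2 un ·: WW|Ww
W/II-3 un I-1×I-2: WW|Ww
W/III-1 un II-2×II-1: WW|Ww
⇒ W over [I-1,I-2,II-1,II-2,II-3,III-1]: 45 consistent

II-1 ∈ {Ll WW, Ll Ww}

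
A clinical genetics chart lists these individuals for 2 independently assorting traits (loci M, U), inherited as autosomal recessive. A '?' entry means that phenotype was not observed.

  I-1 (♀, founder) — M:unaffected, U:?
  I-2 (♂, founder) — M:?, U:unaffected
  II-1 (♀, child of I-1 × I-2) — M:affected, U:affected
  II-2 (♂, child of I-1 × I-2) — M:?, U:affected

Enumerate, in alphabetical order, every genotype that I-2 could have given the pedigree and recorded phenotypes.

I-2 ∈ {Mm Uu, mm Uu}

M/I-1 un ·: Mm
M/I-2 ? ·: Mm|mm
M/II-1 aff I-1×I-2: mm
M/II-2 ? I-1×I-2: MM|Mm|mm
⇒ M over [I-1,I-2,II-1,II-2]: 5 consistent
U/I-1 ? ·: Uu|uu
U/I-2 un ·: Uu
U/II-1 aff I-1×I-2: uu
U/II-2 aff I-1×I-2: uu
⇒ U over [I-1,I-2,II-1,II-2]: 2 consistent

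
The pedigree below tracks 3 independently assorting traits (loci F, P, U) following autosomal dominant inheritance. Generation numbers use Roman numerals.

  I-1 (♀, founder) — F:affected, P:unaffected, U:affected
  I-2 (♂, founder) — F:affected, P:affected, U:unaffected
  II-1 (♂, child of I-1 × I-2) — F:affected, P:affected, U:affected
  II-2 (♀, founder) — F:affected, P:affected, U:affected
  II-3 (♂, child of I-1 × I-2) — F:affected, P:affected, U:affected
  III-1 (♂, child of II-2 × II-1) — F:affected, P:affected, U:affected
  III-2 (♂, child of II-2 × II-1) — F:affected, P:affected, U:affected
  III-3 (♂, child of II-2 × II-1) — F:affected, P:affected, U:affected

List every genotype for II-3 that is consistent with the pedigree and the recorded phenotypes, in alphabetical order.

F/I-1 aff ·: Ff|FF
F/I-2 aff ·: Ff|FF
F/II-1 aff I-1×I-2: Ff|FF
F/II-2 aff ·: Ff|FF
F/II-3 aff I-1×I-2: Ff|FF
F/III-1 aff II-2×II-1: Ff|FF
F/III-2 aff II-2×II-1: Ff|FF
F/III-3 aff II-2×II-1: Ff|FF
⇒ F over [I-1,I-2,II-1,II-2,II-3,III-1,III-2,III-3]: 159 consistent
P/I-1 un ·: pp
P/I-2 aff ·: Pp|PP
P/II-1 aff I-1×I-2: Pp
P/II-2 aff ·: Pp|PP
P/II-3 aff I-1×I-2: Pp
P/III-1 aff II-2×II-1: Pp|PP
P/III-2 aff II-2×II-1: Pp|PP
P/III-3 aff II-2×II-1: Pp|PP
⇒ P over [I-1,I-2,II-1,II-2,II-3,III-1,III-2,III-3]: 32 consistent
U/I-1 aff ·: Uu|UU
U/I-2 un ·: uu
U/II-1 aff I-1×I-2: Uu
U/II-2 aff ·: Uu|UU
U/II-3 aff I-1×I-2: Uu
U/III-1 aff II-2×II-1: Uu|UU
U/III-2 aff II-2×II-1: Uu|UU
U/III-3 aff II-2×II-1: Uu|UU
⇒ U over [I-1,I-2,II-1,II-2,II-3,III-1,III-2,III-3]: 32 consistent

II-3 ∈ {FF Pp Uu, Ff Pp Uu}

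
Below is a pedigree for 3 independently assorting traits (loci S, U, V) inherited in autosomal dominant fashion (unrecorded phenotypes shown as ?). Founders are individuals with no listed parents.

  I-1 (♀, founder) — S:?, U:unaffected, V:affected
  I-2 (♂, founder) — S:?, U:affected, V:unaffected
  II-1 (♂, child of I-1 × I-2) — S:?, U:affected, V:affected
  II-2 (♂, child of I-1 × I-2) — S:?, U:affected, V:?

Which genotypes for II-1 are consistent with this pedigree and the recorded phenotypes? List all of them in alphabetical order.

S/I-1 ? ·: ss|Ss|SS
S/I-2 ? ·: ss|Ss|SS
S/II-1 ? I-1×I-2: ss|Ss|SS
S/II-2 ? I-1×I-2: ss|Ss|SS
⇒ S over [I-1,I-2,II-1,II-2]: 29 consistent
U/I-1 un ·: uu
U/I-2 aff ·: Uu|UU
U/II-1 aff I-1×I-2: Uu
U/II-2 aff I-1×I-2: Uu
⇒ U over [I-1,I-2,II-1,II-2]: 2 consistent
V/I-1 aff ·: Vv|VV
V/I-2 un ·: vv
V/II-1 aff I-1×I-2: Vv
V/II-2 ? I-1×I-2: vv|Vv
⇒ V over [I-1,I-2,II-1,II-2]: 3 consistent

II-1 ∈ {SS Uu Vv, Ss Uu Vv, ss Uu Vv}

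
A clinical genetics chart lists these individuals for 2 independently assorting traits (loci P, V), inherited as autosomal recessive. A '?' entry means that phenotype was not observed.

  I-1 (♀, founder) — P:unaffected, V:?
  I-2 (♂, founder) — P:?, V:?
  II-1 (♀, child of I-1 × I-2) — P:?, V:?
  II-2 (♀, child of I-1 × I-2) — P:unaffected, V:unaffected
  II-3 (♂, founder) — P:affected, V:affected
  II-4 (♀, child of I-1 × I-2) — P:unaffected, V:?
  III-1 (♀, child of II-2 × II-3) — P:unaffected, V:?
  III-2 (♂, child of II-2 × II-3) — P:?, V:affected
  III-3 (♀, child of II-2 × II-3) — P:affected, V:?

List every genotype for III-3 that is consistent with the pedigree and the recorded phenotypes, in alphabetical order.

III-3 ∈ {pp Vv, pp vv}

P/I-1 un ·: PP|Pp
P/I-2 ? ·: PP|Pp|pp
P/II-1 ? I-1×I-2: PP|Pp|pp
P/II-2 un I-1×I-2: Pp
P/II-3 aff ·: pp
P/II-4 un I-1×I-2: PP|Pp
P/III-1 un II-2×II-3: Pp
P/III-2 ? II-2×II-3: Pp|pp
P/III-3 aff II-2×II-3: pp
⇒ P over [I-1,I-2,II-1,II-2,II-3,II-4,III-1,III-2,III-3]: 34 consistent
V/I-1 ? ·: VV|Vv|vv
V/I-2 ? ·: VV|Vv|vv
V/II-1 ? I-1×I-2: VV|Vv|vv
V/II-2 un I-1×I-2: Vv
V/II-3 aff ·: vv
V/II-4 ? I-1×I-2: VV|Vv|vv
V/III-1 ? II-2×II-3: Vv|vv
V/III-2 aff II-2×II-3: vv
V/III-3 ? II-2×II-3: Vv|vv
⇒ V over [I-1,I-2,II-1,II-2,II-3,II-4,III-1,III-2,III-3]: 108 consistent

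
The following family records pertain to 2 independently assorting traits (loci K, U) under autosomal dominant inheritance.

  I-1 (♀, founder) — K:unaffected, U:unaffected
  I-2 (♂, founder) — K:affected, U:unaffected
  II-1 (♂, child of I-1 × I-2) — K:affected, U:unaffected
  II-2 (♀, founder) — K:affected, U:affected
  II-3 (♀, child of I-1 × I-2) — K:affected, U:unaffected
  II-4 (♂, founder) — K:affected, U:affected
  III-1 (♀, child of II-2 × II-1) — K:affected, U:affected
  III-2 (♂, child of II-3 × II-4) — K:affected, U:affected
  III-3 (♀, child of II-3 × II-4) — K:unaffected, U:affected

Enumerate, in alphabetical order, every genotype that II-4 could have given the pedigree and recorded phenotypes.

II-4 ∈ {Kk UU, Kk Uu}

K/I-1 un ·: kk
K/I-2 aff ·: Kk|KK
K/II-1 aff I-1×I-2: Kk
K/II-2 aff ·: Kk|KK
K/II-3 aff I-1×I-2: Kk
K/II-4 aff ·: Kk
K/III-1 aff II-2×II-1: Kk|KK
K/III-2 aff II-3×II-4: Kk|KK
K/III-3 un II-3×II-4: kk
⇒ K over [I-1,I-2,II-1,II-2,II-3,II-4,III-1,III-2,III-3]: 16 consistent
U/I-1 un ·: uu
U/I-2 un ·: uu
U/II-1 un I-1×I-2: uu
U/II-2 aff ·: Uu|UU
U/II-3 un I-1×I-2: uu
U/II-4 aff ·: Uu|UU
U/III-1 aff II-2×II-1: Uu
U/III-2 aff II-3×II-4: Uu
U/III-3 aff II-3×II-4: Uu
⇒ U over [I-1,I-2,II-1,II-2,II-3,II-4,III-1,III-2,III-3]: 4 consistent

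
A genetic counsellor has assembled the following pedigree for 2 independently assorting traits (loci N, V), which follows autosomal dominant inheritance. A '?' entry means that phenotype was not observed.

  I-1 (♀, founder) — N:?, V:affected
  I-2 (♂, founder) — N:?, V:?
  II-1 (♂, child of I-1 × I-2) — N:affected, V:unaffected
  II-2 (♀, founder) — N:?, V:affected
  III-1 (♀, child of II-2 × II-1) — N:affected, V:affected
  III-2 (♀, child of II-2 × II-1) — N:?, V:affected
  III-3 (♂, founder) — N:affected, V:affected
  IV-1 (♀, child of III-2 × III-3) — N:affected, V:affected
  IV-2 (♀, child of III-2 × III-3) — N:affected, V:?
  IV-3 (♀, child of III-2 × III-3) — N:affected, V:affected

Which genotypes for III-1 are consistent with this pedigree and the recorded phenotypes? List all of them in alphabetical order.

III-1 ∈ {NN Vv, Nn Vv}

N/I-1 ? ·: nn|Nn|NN
N/I-2 ? ·: nn|Nn|NN
N/II-1 aff I-1×I-2: Nn|NN
N/II-2 ? ·: nn|Nn|NN
N/III-1 aff II-2×II-1: Nn|NN
N/III-2 ? II-2×II-1: nn|Nn|NN
N/III-3 aff ·: Nn|NN
N/IV-1 aff III-2×III-3: Nn|NN
N/IV-2 aff III-2×III-3: Nn|NN
N/IV-3 aff III-2×III-3: Nn|NN
⇒ N over [I-1,I-2,II-1,II-2,III-1,III-2,III-3,IV-1,IV-2,IV-3]: 1154 consistent
V/I-1 aff ·: Vv
V/I-2 ? ·: vv|Vv
V/II-1 un I-1×I-2: vv
V/II-2 aff ·: Vv|VV
V/III-1 aff II-2×II-1: Vv
V/III-2 aff II-2×II-1: Vv
V/III-3 aff ·: Vv|VV
V/IV-1 aff III-2×III-3: Vv|VV
V/IV-2 ? III-2×III-3: vv|Vv|VV
V/IV-3 aff III-2×III-3: Vv|VV
⇒ V over [I-1,I-2,II-1,II-2,III-1,III-2,III-3,IV-1,IV-2,IV-3]: 80 consistent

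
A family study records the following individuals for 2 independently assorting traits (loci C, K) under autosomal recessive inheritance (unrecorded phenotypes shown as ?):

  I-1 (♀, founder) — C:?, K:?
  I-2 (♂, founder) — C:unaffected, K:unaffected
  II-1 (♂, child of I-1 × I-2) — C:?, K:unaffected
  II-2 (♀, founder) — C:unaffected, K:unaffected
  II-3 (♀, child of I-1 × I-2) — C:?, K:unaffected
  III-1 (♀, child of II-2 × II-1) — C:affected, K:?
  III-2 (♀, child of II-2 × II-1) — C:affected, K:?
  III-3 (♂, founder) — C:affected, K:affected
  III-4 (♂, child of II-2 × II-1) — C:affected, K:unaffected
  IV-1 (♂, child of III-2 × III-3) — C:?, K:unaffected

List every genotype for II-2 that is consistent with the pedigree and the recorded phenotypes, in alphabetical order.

C/I-1 ? ·: CC|Cc|cc
C/I-2 un ·: CC|Cc
C/II-1 ? I-1×I-2: Cc|cc
C/II-2 un ·: Cc
C/II-3 ? I-1×I-2: CC|Cc|cc
C/III-1 aff II-2×II-1: cc
C/III-2 aff II-2×II-1: cc
C/III-3 aff ·: cc
C/III-4 aff II-2×II-1: cc
C/IV-1 ? III-2×III-3: cc
⇒ C over [I-1,I-2,II-1,II-2,II-3,III-1,III-2,III-3,III-4,IV-1]: 15 consistent
K/I-1 ? ·: KK|Kk|kk
K/I-2 un ·: KK|Kk
K/II-1 un I-1×I-2: KK|Kk
K/II-2 un ·: KK|Kk
K/II-3 un I-1×I-2: KK|Kk
K/III-1 ? II-2×II-1: KK|Kk|kk
K/III-2 ? II-2×II-1: KK|Kk
K/III-3 aff ·: kk
K/III-4 un II-2×II-1: KK|Kk
K/IV-1 un III-2×III-3: Kk
⇒ K over [I-1,I-2,II-1,II-2,II-3,III-1,III-2,III-3,III-4,IV-1]: 223 consistent

II-2 ∈ {Cc KK, Cc Kk}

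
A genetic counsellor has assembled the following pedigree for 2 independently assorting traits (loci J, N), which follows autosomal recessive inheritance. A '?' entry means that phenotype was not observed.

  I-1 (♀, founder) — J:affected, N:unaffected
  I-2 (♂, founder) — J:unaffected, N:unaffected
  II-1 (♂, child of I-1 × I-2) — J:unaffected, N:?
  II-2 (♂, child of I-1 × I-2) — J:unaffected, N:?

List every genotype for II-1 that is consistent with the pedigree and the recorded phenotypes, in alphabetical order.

J/I-1 aff ·: jj
J/I-2 un ·: JJ|Jj
J/II-1 un I-1×I-2: Jj
J/II-2 un I-1×I-2: Jj
⇒ J over [I-1,I-2,II-1,II-2]: 2 consistent
N/I-1 un ·: NN|Nn
N/I-2 un ·: NN|Nn
N/II-1 ? I-1×I-2: NN|Nn|nn
N/II-2 ? I-1×I-2: NN|Nn|nn
⇒ N over [I-1,I-2,II-1,II-2]: 18 consistent

II-1 ∈ {Jj NN, Jj Nn, Jj nn}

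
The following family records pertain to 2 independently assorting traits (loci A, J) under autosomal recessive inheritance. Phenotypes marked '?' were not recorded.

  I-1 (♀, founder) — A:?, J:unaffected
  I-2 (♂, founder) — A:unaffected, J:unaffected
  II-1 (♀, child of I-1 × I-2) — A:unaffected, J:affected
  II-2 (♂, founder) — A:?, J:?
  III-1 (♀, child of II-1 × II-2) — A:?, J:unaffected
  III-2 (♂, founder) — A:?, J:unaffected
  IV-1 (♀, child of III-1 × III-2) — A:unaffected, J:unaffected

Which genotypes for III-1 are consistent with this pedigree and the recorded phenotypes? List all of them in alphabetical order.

III-1 ∈ {AA Jj, Aa Jj, aa Jj}

A/I-1 ? ·: AA|Aa|aa
A/I-2 un ·: AA|Aa
A/II-1 un I-1×I-2: AA|Aa
A/II-2 ? ·: AA|Aa|aa
A/III-1 ? II-1×II-2: AA|Aa|aa
A/III-2 ? ·: AA|Aa|aa
A/IV-1 un III-1×III-2: AA|Aa
⇒ A over [I-1,I-2,II-1,II-2,III-1,III-2,IV-1]: 207 consistent
J/I-1 un ·: Jj
J/I-2 un ·: Jj
J/II-1 aff I-1×I-2: jj
J/II-2 ? ·: JJ|Jj
J/III-1 un II-1×II-2: Jj
J/III-2 un ·: JJ|Jj
J/IV-1 un III-1×III-2: JJ|Jj
⇒ J over [I-1,I-2,II-1,II-2,III-1,III-2,IV-1]: 8 consistent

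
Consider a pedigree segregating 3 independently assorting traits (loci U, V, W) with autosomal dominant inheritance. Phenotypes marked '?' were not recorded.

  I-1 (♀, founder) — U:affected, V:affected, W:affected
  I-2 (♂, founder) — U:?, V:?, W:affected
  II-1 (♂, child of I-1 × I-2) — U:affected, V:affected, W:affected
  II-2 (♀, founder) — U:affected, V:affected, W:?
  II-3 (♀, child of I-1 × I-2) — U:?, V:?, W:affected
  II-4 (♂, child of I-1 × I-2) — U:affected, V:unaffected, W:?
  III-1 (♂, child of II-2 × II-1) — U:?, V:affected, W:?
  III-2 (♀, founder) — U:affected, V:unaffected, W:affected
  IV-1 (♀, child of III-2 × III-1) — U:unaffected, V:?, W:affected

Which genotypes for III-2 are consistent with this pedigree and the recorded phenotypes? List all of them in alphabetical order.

U/I-1 aff ·: Uu|UU
U/I-2 ? ·: uu|Uu|UU
U/II-1 aff I-1×I-2: Uu|UU
U/II-2 aff ·: Uu|UU
U/II-3 ? I-1×I-2: uu|Uu|UU
U/II-4 aff I-1×I-2: Uu|UU
U/III-1 ? II-2×II-1: uu|Uu
U/III-2 aff ·: Uu
U/IV-1 un III-2×III-1: uu
⇒ U over [I-1,I-2,II-1,II-2,II-3,II-4,III-1,III-2,IV-1]: 66 consistent
V/I-1 aff ·: Vv
V/I-2 ? ·: vv|Vv
V/II-1 aff I-1×I-2: Vv|VV
V/II-2 aff ·: Vv|VV
V/II-3 ? I-1×I-2: vv|Vv|VV
V/II-4 un I-1×I-2: vv
V/III-1 aff II-2×II-1: Vv|VV
V/III-2 un ·: vv
V/IV-1 ? III-2×III-1: vv|Vv
⇒ V over [I-1,I-2,II-1,II-2,II-3,II-4,III-1,III-2,IV-1]: 42 consistent
W/I-1 aff ·: Ww|WW
W/I-2 aff ·: Ww|WW
W/II-1 aff I-1×I-2: Ww|WW
W/II-2 ? ·: ww|Ww|WW
W/II-3 aff I-1×I-2: Ww|WW
W/II-4 ? I-1×I-2: ww|Ww|WW
W/III-1 ? II-2×II-1: ww|Ww|WW
W/III-2 aff ·: Ww|WW
W/IV-1 aff III-2×III-1: Ww|WW
⇒ W over [I-1,I-2,II-1,II-2,II-3,II-4,III-1,III-2,IV-1]: 518 consistent

III-2 ∈ {Uu vv WW, Uu vv Ww}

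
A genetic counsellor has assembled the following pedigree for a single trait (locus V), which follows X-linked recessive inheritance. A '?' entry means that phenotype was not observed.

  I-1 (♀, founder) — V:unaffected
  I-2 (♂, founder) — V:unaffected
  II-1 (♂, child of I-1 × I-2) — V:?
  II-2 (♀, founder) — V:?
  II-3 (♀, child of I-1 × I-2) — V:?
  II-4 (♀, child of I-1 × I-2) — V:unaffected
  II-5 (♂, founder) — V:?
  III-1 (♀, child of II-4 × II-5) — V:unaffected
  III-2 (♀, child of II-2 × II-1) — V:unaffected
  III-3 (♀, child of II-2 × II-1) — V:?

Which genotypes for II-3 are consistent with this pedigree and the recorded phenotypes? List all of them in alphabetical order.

II-3 ∈ {X^VX^V, X^VX^v}

V/I-1 un ·: X^VX^V|X^VX^v
V/I-2 un ·: X^VY
V/II-1 ? I-1×I-2: X^VY|X^vY
V/II-2 ? ·: X^VX^V|X^VX^v|X^vX^v
V/II-3 ? I-1×I-2: X^VX^V|X^VX^v
V/II-4 un I-1×I-2: X^VX^V|X^VX^v
V/II-5 ? ·: X^VY|X^vY
V/III-1 un II-4×II-5: X^VX^V|X^VX^v
V/III-2 un II-2×II-1: X^VX^V|X^VX^v
V/III-3 ? II-2×II-1: X^VX^V|X^VX^v|X^vX^v
⇒ V over [I-1,I-2,II-1,II-2,II-3,II-4,II-5,III-1,III-2,III-3]: 102 consistent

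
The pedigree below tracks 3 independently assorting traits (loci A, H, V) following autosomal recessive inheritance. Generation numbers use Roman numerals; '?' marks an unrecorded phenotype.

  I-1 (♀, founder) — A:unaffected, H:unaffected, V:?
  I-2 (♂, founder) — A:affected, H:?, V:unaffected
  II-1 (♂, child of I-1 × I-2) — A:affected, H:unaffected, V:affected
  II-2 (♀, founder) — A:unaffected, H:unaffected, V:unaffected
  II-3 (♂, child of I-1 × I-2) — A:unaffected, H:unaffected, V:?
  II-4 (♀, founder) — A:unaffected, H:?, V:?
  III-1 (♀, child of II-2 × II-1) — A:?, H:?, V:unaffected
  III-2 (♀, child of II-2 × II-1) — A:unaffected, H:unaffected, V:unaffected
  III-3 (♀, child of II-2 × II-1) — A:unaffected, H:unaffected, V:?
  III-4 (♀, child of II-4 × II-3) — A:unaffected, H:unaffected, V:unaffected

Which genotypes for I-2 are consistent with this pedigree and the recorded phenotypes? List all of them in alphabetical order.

I-2 ∈ {aa HH Vv, aa Hh Vv, aa hh Vv}

A/I-1 un ·: Aa
A/I-2 aff ·: aa
A/II-1 aff I-1×I-2: aa
A/II-2 un ·: AA|Aa
A/II-3 un I-1×I-2: Aa
A/II-4 un ·: AA|Aa
A/III-1 ? II-2×II-1: Aa|aa
A/III-2 un II-2×II-1: Aa
A/III-3 un II-2×II-1: Aa
A/III-4 un II-4×II-3: AA|Aa
⇒ A over [I-1,I-2,II-1,II-2,II-3,II-4,III-1,III-2,III-3,III-4]: 12 consistent
H/I-1 un ·: HH|Hh
H/I-2 ? ·: HH|Hh|hh
H/II-1 un I-1×I-2: HH|Hh
H/II-2 un ·: HH|Hh
H/II-3 un I-1×I-2: HH|Hh
H/II-4 ? ·: HH|Hh|hh
H/III-1 ? II-2×II-1: HH|Hh|hh
H/III-2 un II-2×II-1: HH|Hh
H/III-3 un II-2×II-1: HH|Hh
H/III-4 un II-4×II-3: HH|Hh
⇒ H over [I-1,I-2,II-1,II-2,II-3,II-4,III-1,III-2,III-3,III-4]: 1019 consistent
V/I-1 ? ·: Vv|vv
V/I-2 un ·: Vv
V/II-1 aff I-1×I-2: vv
V/II-2 un ·: VV|Vv
V/II-3 ? I-1×I-2: VV|Vv|vv
V/II-4 ? ·: VV|Vv|vv
V/III-1 un II-2×II-1: Vv
V/III-2 un II-2×II-1: Vv
V/III-3 ? II-2×II-1: Vv|vv
V/III-4 un II-4×II-3: VV|Vv
⇒ V over [I-1,I-2,II-1,II-2,II-3,II-4,III-1,III-2,III-3,III-4]: 54 consistent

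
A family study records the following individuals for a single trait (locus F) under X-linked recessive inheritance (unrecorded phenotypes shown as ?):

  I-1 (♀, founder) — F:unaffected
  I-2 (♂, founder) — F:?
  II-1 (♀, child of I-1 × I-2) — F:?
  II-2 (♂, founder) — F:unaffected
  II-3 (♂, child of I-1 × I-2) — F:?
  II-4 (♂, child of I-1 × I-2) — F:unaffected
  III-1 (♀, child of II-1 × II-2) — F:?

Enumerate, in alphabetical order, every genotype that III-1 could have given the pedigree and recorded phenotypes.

F/I-1 un ·: X^FX^F|X^FX^f
F/I-2 ? ·: X^FY|X^fY
F/II-1 ? I-1×I-2: X^FX^F|X^FX^f|X^fX^f
F/II-2 un ·: X^FY
F/II-3 ? I-1×I-2: X^FY|X^fY
F/II-4 un I-1×I-2: X^FY
F/III-1 ? II-1×II-2: X^FX^F|X^FX^f
⇒ F over [I-1,I-2,II-1,II-2,II-3,II-4,III-1]: 15 consistent

III-1 ∈ {X^FX^F, X^FX^f}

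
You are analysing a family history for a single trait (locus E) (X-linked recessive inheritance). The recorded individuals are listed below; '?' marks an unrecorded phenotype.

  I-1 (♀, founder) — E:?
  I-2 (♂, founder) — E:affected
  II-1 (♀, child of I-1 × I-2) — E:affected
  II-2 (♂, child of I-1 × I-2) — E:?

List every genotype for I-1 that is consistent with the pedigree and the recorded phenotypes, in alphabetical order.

E/I-1 ? ·: X^EX^e|X^eX^e
E/I-2 aff ·: X^eY
E/II-1 aff I-1×I-2: X^eX^e
E/II-2 ? I-1×I-2: X^EY|X^eY
⇒ E over [I-1,I-2,II-1,II-2]: 3 consistent

I-1 ∈ {X^EX^e, X^eX^e}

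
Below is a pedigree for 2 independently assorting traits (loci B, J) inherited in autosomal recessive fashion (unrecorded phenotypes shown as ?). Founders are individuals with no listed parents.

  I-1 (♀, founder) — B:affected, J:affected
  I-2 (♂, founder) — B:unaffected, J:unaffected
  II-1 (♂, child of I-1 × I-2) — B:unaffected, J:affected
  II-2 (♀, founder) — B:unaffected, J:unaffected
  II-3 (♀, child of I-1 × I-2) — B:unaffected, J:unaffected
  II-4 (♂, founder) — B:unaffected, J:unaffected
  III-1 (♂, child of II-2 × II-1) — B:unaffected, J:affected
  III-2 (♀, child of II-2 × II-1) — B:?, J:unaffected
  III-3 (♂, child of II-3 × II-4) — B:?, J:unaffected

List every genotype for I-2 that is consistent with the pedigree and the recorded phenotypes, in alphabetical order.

B/I-1 aff ·: bb
B/I-2 un ·: BB|Bb
B/II-1 un I-1×I-2: Bb
B/II-2 un ·: BB|Bb
B/II-3 un I-1×I-2: Bb
B/II-4 un ·: BB|Bb
B/III-1 un II-2×II-1: BB|Bb
B/III-2 ? II-2×II-1: BB|Bb|bb
B/III-3 ? II-3×II-4: BB|Bb|bb
⇒ B over [I-1,I-2,II-1,II-2,II-3,II-4,III-1,III-2,III-3]: 100 consistent
J/I-1 aff ·: jj
J/I-2 un ·: Jj
J/II-1 aff I-1×I-2: jj
J/II-2 un ·: Jj
J/II-3 un I-1×I-2: Jj
J/II-4 un ·: JJ|Jj
J/III-1 aff II-2×II-1: jj
J/III-2 un II-2×II-1: Jj
J/III-3 un II-3×II-4: JJ|Jj
⇒ J over [I-1,I-2,II-1,II-2,II-3,II-4,III-1,III-2,III-3]: 4 consistent

I-2 ∈ {BB Jj, Bb Jj}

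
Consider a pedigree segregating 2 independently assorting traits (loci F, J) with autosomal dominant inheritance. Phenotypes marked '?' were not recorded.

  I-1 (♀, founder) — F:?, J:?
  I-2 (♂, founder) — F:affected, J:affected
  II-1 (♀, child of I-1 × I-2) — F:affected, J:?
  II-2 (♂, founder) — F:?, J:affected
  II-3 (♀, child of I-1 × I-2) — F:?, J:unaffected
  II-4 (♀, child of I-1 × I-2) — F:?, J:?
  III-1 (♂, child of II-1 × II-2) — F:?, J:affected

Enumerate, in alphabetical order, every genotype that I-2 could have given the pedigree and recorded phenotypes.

I-2 ∈ {FF Jj, Ff Jj}

F/I-1 ? ·: ff|Ff|FF
F/I-2 aff ·: Ff|FF
F/II-1 aff I-1×I-2: Ff|FF
F/II-2 ? ·: ff|Ff|FF
F/II-3 ? I-1×I-2: ff|Ff|FF
F/II-4 ? I-1×I-2: ff|Ff|FF
F/III-1 ? II-1×II-2: ff|Ff|FF
⇒ F over [I-1,I-2,II-1,II-2,II-3,II-4,III-1]: 226 consistent
J/I-1 ? ·: jj|Jj
J/I-2 aff ·: Jj
J/II-1 ? I-1×I-2: jj|Jj|JJ
J/II-2 aff ·: Jj|JJ
J/II-3 un I-1×I-2: jj
J/II-4 ? I-1×I-2: jj|Jj|JJ
J/III-1 aff II-1×II-2: Jj|JJ
⇒ J over [I-1,I-2,II-1,II-2,II-3,II-4,III-1]: 39 consistent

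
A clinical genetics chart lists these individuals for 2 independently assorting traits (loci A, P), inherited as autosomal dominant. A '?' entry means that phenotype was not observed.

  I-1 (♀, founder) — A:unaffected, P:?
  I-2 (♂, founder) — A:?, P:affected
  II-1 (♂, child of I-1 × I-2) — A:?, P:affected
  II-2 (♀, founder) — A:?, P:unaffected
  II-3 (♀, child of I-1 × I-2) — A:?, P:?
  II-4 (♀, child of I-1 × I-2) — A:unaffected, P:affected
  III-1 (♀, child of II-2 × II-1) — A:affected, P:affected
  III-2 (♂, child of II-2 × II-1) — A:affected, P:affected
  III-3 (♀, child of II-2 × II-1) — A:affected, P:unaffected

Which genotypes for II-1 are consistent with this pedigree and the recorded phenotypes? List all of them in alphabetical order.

A/I-1 un ·: aa
A/I-2 ? ·: aa|Aa
A/II-1 ? I-1×I-2: aa|Aa
A/II-2 ? ·: aa|Aa|AA
A/II-3 ? I-1×I-2: aa|Aa
A/II-4 un I-1×I-2: aa
A/III-1 aff II-2×II-1: Aa|AA
A/III-2 aff II-2×II-1: Aa|AA
A/III-3 aff II-2×II-1: Aa|AA
⇒ A over [I-1,I-2,II-1,II-2,II-3,II-4,III-1,III-2,III-3]: 40 consistent
P/I-1 ? ·: pp|Pp|PP
P/I-2 aff ·: Pp|PP
P/II-1 aff I-1×I-2: Pp
P/II-2 un ·: pp
P/II-3 ? I-1×I-2: pp|Pp|PP
P/II-4 aff I-1×I-2: Pp|PP
P/III-1 aff II-2×II-1: Pp
P/III-2 aff II-2×II-1: Pp
P/III-3 un II-2×II-1: pp
⇒ P over [I-1,I-2,II-1,II-2,II-3,II-4,III-1,III-2,III-3]: 17 consistent

II-1 ∈ {Aa Pp, aa Pp}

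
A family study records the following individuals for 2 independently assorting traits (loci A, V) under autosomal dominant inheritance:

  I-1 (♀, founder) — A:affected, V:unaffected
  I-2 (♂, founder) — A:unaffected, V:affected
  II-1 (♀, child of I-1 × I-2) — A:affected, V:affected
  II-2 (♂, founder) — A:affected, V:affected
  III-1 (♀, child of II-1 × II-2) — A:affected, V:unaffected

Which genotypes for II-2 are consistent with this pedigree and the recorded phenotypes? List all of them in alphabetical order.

II-2 ∈ {AA Vv, Aa Vv}

A/I-1 aff ·: Aa|AA
A/I-2 un ·: aa
A/II-1 aff I-1×I-2: Aa
A/II-2 aff ·: Aa|AA
A/III-1 aff II-1×II-2: Aa|AA
⇒ A over [I-1,I-2,II-1,II-2,III-1]: 8 consistent
V/I-1 un ·: vv
V/I-2 aff ·: Vv|VV
V/II-1 aff I-1×I-2: Vv
V/II-2 aff ·: Vv
V/III-1 un II-1×II-2: vv
⇒ V over [I-1,I-2,II-1,II-2,III-1]: 2 consistent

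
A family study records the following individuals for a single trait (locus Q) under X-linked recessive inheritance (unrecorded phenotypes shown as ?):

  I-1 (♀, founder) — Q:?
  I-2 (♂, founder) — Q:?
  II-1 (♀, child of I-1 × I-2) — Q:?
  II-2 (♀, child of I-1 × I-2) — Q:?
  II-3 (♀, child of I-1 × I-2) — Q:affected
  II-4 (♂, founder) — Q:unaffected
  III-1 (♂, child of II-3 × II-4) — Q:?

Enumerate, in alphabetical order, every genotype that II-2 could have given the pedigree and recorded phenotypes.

II-2 ∈ {X^QX^q, X^qX^q}

Q/I-1 ? ·: X^QX^q|X^qX^q
Q/I-2 ? ·: X^qY
Q/II-1 ? I-1×I-2: X^QX^q|X^qX^q
Q/II-2 ? I-1×I-2: X^QX^q|X^qX^q
Q/II-3 aff I-1×I-2: X^qX^q
Q/II-4 un ·: X^QY
Q/III-1 ? II-3×II-4: X^qY
⇒ Q over [I-1,I-2,II-1,II-2,II-3,II-4,III-1]: 5 consistent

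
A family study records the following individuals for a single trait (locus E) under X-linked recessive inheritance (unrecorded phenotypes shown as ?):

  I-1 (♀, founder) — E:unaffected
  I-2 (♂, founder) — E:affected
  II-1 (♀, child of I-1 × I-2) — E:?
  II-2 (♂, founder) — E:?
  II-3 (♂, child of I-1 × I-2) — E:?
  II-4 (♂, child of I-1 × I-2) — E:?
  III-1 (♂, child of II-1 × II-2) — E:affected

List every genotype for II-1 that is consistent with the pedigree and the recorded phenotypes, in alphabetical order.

II-1 ∈ {X^EX^e, X^eX^e}

E/I-1 un ·: X^EX^E|X^EX^e
E/I-2 aff ·: X^eY
E/II-1 ? I-1×I-2: X^EX^e|X^eX^e
E/II-2 ? ·: X^EY|X^eY
E/II-3 ? I-1×I-2: X^EY|X^eY
E/II-4 ? I-1×I-2: X^EY|X^eY
E/III-1 aff II-1×II-2: X^eY
⇒ E over [I-1,I-2,II-1,II-2,II-3,II-4,III-1]: 18 consistent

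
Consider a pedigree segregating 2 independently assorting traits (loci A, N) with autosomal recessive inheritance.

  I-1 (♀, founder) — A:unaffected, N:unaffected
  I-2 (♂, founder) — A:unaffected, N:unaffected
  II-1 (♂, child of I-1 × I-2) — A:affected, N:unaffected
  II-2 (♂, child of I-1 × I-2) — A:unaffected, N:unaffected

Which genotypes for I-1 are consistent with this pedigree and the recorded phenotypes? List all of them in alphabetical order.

A/I-1 un ·: Aa
A/I-2 un ·: Aa
A/II-1 aff I-1×I-2: aa
A/II-2 un I-1×I-2: AA|Aa
⇒ A over [I-1,I-2,II-1,II-2]: 2 consistent
N/I-1 un ·: NN|Nn
N/I-2 un ·: NN|Nn
N/II-1 un I-1×I-2: NN|Nn
N/II-2 un I-1×I-2: NN|Nn
⇒ N over [I-1,I-2,II-1,II-2]: 13 consistent

I-1 ∈ {Aa NN, Aa Nn}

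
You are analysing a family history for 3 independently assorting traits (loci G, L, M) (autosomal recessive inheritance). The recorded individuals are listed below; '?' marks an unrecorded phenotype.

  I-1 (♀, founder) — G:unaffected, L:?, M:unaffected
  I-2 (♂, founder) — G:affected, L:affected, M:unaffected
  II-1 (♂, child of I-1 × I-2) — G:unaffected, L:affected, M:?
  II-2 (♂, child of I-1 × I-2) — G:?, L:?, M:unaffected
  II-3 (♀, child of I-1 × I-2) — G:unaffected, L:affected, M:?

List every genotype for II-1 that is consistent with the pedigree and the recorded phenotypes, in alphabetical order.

II-1 ∈ {Gg ll MM, Gg ll Mm, Gg ll mm}

G/I-1 un ·: GG|Gg
G/I-2 aff ·: gg
G/II-1 un I-1×I-2: Gg
G/II-2 ? I-1×I-2: Gg|gg
G/II-3 un I-1×I-2: Gg
⇒ G over [I-1,I-2,II-1,II-2,II-3]: 3 consistent
L/I-1 ? ·: Ll|ll
L/I-2 aff ·: ll
L/II-1 aff I-1×I-2: ll
L/II-2 ? I-1×I-2: Ll|ll
L/II-3 aff I-1×I-2: ll
⇒ L over [I-1,I-2,II-1,II-2,II-3]: 3 consistent
M/I-1 un ·: MM|Mm
M/I-2 un ·: MM|Mm
M/II-1 ? I-1×I-2: MM|Mm|mm
M/II-2 un I-1×I-2: MM|Mm
M/II-3 ? I-1×I-2: MM|Mm|mm
⇒ M over [I-1,I-2,II-1,II-2,II-3]: 35 consistent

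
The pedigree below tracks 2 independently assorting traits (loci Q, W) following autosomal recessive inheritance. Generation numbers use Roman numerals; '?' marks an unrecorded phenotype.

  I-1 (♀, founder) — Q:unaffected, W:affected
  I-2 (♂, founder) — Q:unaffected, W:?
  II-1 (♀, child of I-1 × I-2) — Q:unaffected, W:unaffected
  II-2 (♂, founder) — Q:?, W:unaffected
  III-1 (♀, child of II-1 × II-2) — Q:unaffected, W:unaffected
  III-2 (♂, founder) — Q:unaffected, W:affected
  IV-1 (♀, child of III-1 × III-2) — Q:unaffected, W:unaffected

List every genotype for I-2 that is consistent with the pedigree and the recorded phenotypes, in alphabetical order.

I-2 ∈ {QQ WW, QQ Ww, Qq WW, Qq Ww}

Q/I-1 un ·: QQ|Qq
Q/I-2 un ·: QQ|Qq
Q/II-1 un I-1×I-2: QQ|Qq
Q/II-2 ? ·: QQ|Qq|qq
Q/III-1 un II-1×II-2: QQ|Qq
Q/III-2 un ·: QQ|Qq
Q/IV-1 un III-1×III-2: QQ|Qq
⇒ Q over [I-1,I-2,II-1,II-2,III-1,III-2,IV-1]: 110 consistent
W/I-1 aff ·: ww
W/I-2 ? ·: WW|Ww
W/II-1 un I-1×I-2: Ww
W/II-2 un ·: WW|Ww
W/III-1 un II-1×II-2: WW|Ww
W/III-2 aff ·: ww
W/IV-1 un III-1×III-2: Ww
⇒ W over [I-1,I-2,II-1,II-2,III-1,III-2,IV-1]: 8 consistent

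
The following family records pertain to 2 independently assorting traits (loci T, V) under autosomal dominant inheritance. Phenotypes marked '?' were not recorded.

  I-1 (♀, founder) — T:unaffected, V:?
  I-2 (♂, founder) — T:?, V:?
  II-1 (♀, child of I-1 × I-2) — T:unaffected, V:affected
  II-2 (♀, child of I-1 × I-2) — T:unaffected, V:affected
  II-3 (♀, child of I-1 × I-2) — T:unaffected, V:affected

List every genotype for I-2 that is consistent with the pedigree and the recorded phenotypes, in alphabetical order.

I-2 ∈ {Tt VV, Tt Vv, Tt vv, tt VV, tt Vv, tt vv}

T/I-1 un ·: tt
T/I-2 ? ·: tt|Tt
T/II-1 un I-1×I-2: tt
T/II-2 un I-1×I-2: tt
T/II-3 un I-1×I-2: tt
⇒ T over [I-1,I-2,II-1,II-2,II-3]: 2 consistent
V/I-1 ? ·: vv|Vv|VV
V/I-2 ? ·: vv|Vv|VV
V/II-1 aff I-1×I-2: Vv|VV
V/II-2 aff I-1×I-2: Vv|VV
V/II-3 aff I-1×I-2: Vv|VV
⇒ V over [I-1,I-2,II-1,II-2,II-3]: 29 consistent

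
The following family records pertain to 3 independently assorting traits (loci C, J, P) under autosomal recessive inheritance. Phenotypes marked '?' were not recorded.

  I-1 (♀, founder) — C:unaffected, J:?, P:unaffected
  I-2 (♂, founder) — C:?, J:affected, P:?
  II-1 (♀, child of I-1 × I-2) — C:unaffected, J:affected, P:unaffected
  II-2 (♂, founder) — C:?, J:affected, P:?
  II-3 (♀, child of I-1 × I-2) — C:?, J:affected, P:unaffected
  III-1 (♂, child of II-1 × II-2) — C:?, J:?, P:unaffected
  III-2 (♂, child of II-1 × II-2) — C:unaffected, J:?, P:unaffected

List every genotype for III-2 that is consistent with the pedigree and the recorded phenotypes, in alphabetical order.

III-2 ∈ {CC jj PP, CC jj Pp, Cc jj PP, Cc jj Pp}

C/I-1 un ·: CC|Cc
C/I-2 ? ·: CC|Cc|cc
C/II-1 un I-1×I-2: CC|Cc
C/II-2 ? ·: CC|Cc|cc
C/II-3 ? I-1×I-2: CC|Cc|cc
C/III-1 ? II-1×II-2: CC|Cc|cc
C/III-2 un II-1×II-2: CC|Cc
⇒ C over [I-1,I-2,II-1,II-2,II-3,III-1,III-2]: 168 consistent
J/I-1 ? ·: Jj|jj
J/I-2 aff ·: jj
J/II-1 aff I-1×I-2: jj
J/II-2 aff ·: jj
J/II-3 aff I-1×I-2: jj
J/III-1 ? II-1×II-2: jj
J/III-2 ? II-1×II-2: jj
⇒ J over [I-1,I-2,II-1,II-2,II-3,III-1,III-2]: 2 consistent
P/I-1 un ·: PP|Pp
P/I-2 ? ·: PP|Pp|pp
P/II-1 un I-1×I-2: PP|Pp
P/II-2 ? ·: PP|Pp|pp
P/II-3 un I-1×I-2: PP|Pp
P/III-1 un II-1×II-2: PP|Pp
P/III-2 un II-1×II-2: PP|Pp
⇒ P over [I-1,I-2,II-1,II-2,II-3,III-1,III-2]: 114 consistent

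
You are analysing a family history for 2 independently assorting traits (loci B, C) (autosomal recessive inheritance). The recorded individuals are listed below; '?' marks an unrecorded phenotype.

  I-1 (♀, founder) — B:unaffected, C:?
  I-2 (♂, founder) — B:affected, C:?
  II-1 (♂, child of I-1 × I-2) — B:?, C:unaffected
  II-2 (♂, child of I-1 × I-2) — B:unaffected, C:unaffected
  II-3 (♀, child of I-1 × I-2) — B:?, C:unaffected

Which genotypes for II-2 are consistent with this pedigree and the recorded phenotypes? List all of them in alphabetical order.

B/I-1 un ·: BB|Bb
B/I-2 aff ·: bb
B/II-1 ? I-1×I-2: Bb|bb
B/II-2 un I-1×I-2: Bb
B/II-3 ? I-1×I-2: Bb|bb
⇒ B over [I-1,I-2,II-1,II-2,II-3]: 5 consistent
C/I-1 ? ·: CC|Cc|cc
C/I-2 ? ·: CC|Cc|cc
C/II-1 un I-1×I-2: CC|Cc
C/II-2 un I-1×I-2: CC|Cc
C/II-3 un I-1×I-2: CC|Cc
⇒ C over [I-1,I-2,II-1,II-2,II-3]: 29 consistent

II-2 ∈ {Bb CC, Bb Cc}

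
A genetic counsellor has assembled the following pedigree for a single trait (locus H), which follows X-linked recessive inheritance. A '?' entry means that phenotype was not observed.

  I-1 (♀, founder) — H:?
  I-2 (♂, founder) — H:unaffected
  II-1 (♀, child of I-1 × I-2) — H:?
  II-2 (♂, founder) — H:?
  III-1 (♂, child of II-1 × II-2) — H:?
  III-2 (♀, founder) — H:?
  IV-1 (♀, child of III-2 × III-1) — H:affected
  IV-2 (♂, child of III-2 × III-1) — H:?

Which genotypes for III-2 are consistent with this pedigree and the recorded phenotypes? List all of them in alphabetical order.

H/I-1 ? ·: X^HX^h|X^hX^h
H/I-2 un ·: X^HY
H/II-1 ? I-1×I-2: X^HX^h
H/II-2 ? ·: X^HY|X^hY
H/III-1 ? II-1×II-2: X^hY
H/III-2 ? ·: X^HX^h|X^hX^h
H/IV-1 aff III-2×III-1: X^hX^h
H/IV-2 ? III-2×III-1: X^HY|X^hY
⇒ H over [I-1,I-2,II-1,II-2,III-1,III-2,IV-1,IV-2]: 12 consistent

III-2 ∈ {X^HX^h, X^hX^h}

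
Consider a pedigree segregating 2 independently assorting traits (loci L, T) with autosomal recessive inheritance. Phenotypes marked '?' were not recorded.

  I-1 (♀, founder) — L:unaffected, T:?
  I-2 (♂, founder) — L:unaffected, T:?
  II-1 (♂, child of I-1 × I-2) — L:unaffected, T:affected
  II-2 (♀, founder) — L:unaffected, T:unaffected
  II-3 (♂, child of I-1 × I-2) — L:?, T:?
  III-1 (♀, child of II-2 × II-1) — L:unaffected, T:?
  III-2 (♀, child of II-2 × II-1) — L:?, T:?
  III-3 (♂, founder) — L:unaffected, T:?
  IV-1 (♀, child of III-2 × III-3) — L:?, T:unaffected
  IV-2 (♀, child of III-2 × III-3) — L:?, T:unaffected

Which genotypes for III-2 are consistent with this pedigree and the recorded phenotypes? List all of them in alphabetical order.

L/I-1 un ·: LL|Ll
L/I-2 un ·: LL|Ll
L/II-1 un I-1×I-2: LL|Ll
L/II-2 un ·: LL|Ll
L/II-3 ? I-1×I-2: LL|Ll|ll
L/III-1 un II-2×II-1: LL|Ll
L/III-2 ? II-2×II-1: LL|Ll|ll
L/III-3 un ·: LL|Ll
L/IV-1 ? III-2×III-3: LL|Ll|ll
L/IV-2 ? III-2×III-3: LL|Ll|ll
⇒ L over [I-1,I-2,II-1,II-2,II-3,III-1,III-2,III-3,IV-1,IV-2]: 902 consistent
T/I-1 ? ·: Tt|tt
T/I-2 ? ·: Tt|tt
T/II-1 aff I-1×I-2: tt
T/II-2 un ·: TT|Tt
T/II-3 ? I-1×I-2: TT|Tt|tt
T/III-1 ? II-2×II-1: Tt|tt
T/III-2 ? II-2×II-1: Tt|tt
T/III-3 ? ·: TT|Tt|tt
T/IV-1 un III-2×III-3: TT|Tt
T/IV-2 un III-2×III-3: TT|Tt
⇒ T over [I-1,I-2,II-1,II-2,II-3,III-1,III-2,III-3,IV-1,IV-2]: 248 consistent

III-2 ∈ {LL Tt, LL tt, Ll Tt, Ll tt, ll Tt, ll tt}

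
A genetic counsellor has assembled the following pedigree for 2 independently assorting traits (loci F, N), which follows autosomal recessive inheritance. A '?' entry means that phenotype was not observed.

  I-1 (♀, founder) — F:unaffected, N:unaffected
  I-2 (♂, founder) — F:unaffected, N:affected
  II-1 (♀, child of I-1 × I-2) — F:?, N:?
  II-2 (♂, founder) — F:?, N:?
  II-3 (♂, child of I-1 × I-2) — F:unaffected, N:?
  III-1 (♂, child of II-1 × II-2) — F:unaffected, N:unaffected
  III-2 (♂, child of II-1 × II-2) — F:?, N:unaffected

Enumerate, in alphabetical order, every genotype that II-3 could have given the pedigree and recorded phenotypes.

F/I-1 un ·: FF|Ff
F/I-2 un ·: FF|Ff
F/II-1 ? I-1×I-2: FF|Ff|ff
F/II-2 ? ·: FF|Ff|ff
F/II-3 un I-1×I-2: FF|Ff
F/III-1 un II-1×II-2: FF|Ff
F/III-2 ? II-1×II-2: FF|Ff|ff
⇒ F over [I-1,I-2,II-1,II-2,II-3,III-1,III-2]: 120 consistent
N/I-1 un ·: NN|Nn
N/I-2 aff ·: nn
N/II-1 ? I-1×I-2: Nn|nn
N/II-2 ? ·: NN|Nn|nn
N/II-3 ? I-1×I-2: Nn|nn
N/III-1 un II-1×II-2: NN|Nn
N/III-2 un II-1×II-2: NN|Nn
⇒ N over [I-1,I-2,II-1,II-2,II-3,III-1,III-2]: 31 consistent

II-3 ∈ {FF Nn, FF nn, Ff Nn, Ff nn}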